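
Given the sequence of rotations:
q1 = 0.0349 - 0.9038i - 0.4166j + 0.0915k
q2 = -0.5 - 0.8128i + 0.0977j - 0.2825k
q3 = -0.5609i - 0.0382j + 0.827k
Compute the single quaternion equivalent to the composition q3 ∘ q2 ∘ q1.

q2 · q1 = -0.6855 + 0.3148i + 0.5414j + 0.3713k
q3 · q2 · q1 = -0.1098 - 0.0774i + 0.4948j - 0.8586k
-0.1098 - 0.0774i + 0.4948j - 0.8586k


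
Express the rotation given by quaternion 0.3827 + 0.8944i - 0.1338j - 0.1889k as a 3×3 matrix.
[[0.8928, -0.0948, -0.4403], [-0.3839, -0.6713, -0.634], [-0.2355, 0.7351, -0.6357]]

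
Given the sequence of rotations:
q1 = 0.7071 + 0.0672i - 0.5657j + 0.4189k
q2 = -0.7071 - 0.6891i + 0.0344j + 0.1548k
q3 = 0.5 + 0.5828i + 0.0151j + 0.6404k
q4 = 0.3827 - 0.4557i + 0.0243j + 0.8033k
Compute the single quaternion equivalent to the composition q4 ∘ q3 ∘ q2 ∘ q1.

q2 · q1 = -0.4991 - 0.4328i + 0.7234j + 0.2008k
q3 · q2 · q1 = -0.1368 - 0.9675i - 0.04j + 0.2089k
q4 · q3 · q2 · q1 = -0.6601 - 0.2707i - 0.7006j + 0.0118k
-0.6601 - 0.2707i - 0.7006j + 0.0118k


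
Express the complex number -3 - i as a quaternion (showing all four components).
-3 - i + 0j + 0k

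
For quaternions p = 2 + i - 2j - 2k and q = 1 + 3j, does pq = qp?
No: pq = 8 + 7i + 4j + k ≠ 8 - 5i + 4j - 5k = qp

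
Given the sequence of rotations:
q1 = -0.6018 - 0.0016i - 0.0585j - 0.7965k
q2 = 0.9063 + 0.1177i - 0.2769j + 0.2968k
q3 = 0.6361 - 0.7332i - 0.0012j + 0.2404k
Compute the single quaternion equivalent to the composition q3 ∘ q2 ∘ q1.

q2 · q1 = -0.325 + 0.1656i + 0.2069j - 0.9078k
q3 · q2 · q1 = 0.1332 + 0.295i - 0.4938j - 0.8071k
0.1332 + 0.295i - 0.4938j - 0.8071k


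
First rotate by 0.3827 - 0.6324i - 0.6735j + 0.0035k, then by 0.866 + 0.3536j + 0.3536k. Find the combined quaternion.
0.5683 - 0.3083i - 0.6715j + 0.362k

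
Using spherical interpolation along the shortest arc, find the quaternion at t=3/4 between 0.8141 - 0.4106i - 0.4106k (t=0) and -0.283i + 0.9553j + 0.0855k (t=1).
0.2972 - 0.4051i + 0.8615j - 0.0728k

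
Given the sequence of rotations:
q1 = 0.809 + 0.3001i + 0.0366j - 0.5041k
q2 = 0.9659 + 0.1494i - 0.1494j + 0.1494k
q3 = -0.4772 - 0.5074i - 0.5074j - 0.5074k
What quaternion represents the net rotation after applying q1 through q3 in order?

q2 · q1 = 0.8174 + 0.4806i + 0.0346j - 0.3157k
q3 · q2 · q1 = -0.2888 - 0.4663i - 0.8353j - 0.0378k
-0.2888 - 0.4663i - 0.8353j - 0.0378k


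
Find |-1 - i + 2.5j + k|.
3.041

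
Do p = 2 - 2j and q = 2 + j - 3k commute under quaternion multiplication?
No: pq = 6 + 6i - 2j - 6k ≠ 6 - 6i - 2j - 6k = qp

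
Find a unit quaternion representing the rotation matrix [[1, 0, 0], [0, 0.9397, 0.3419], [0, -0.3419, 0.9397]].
0.9848 - 0.1736i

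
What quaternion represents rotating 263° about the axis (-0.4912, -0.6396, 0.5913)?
-0.6626 - 0.3679i - 0.479j + 0.4429k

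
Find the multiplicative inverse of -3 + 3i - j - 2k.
-0.1304 - 0.1304i + 0.0435j + 0.087k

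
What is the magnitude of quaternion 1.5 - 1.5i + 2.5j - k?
3.428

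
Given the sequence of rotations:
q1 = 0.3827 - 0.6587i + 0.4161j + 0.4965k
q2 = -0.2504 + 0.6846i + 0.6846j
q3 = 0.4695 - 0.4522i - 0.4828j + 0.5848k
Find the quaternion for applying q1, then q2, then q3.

q2 · q1 = 0.0703 + 0.7668i - 0.1821j + 0.6115k
q3 · q2 · q1 = -0.0658 + 0.1395i + 0.6055j + 0.7808k
-0.0658 + 0.1395i + 0.6055j + 0.7808k


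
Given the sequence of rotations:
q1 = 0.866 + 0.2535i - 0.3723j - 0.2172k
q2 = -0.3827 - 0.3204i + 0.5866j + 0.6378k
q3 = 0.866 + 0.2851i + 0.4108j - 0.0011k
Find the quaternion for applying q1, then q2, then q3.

q2 · q1 = 0.1067 - 0.2644i + 0.7426j + 0.606k
q3 · q2 · q1 = -0.1366 + 0.0512i + 0.5144j + 0.845k
-0.1366 + 0.0512i + 0.5144j + 0.845k


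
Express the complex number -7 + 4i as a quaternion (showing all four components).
-7 + 4i + 0j + 0k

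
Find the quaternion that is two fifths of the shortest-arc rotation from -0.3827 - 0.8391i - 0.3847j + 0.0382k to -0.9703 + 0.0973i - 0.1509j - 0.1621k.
-0.7574 - 0.549i - 0.3494j - 0.0538k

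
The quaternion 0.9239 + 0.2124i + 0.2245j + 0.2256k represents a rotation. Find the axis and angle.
axis = (0.5551, 0.5867, 0.5896), θ = π/4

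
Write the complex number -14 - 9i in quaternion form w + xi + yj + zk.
-14 - 9i + 0j + 0k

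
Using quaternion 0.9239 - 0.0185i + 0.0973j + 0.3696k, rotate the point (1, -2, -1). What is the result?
(1.915, -0.879, -1.249)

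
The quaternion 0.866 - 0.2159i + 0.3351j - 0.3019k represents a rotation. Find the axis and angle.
axis = (-0.4318, 0.6701, -0.6037), θ = π/3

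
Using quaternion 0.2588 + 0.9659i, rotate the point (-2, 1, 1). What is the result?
(-2, -1.366, -0.366)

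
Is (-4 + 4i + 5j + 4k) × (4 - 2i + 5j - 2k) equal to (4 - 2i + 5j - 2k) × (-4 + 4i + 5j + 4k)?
No: pq = -25 - 6i + 54k ≠ -25 + 54i - 6k = qp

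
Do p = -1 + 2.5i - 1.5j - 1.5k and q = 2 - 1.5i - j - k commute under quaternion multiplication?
No: pq = -1.25 + 6.5i + 2.75j - 6.75k ≠ -1.25 + 6.5i - 6.75j + 2.75k = qp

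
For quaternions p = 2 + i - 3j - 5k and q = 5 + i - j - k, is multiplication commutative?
No: pq = 1 + 5i - 21j - 25k ≠ 1 + 9i - 13j - 29k = qp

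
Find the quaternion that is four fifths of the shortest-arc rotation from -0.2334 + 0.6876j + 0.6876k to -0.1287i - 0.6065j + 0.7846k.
-0.0672 - 0.1188i - 0.362j + 0.9221k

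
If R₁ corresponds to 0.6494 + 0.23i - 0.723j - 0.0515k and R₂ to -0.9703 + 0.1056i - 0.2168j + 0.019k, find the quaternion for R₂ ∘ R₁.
-0.8102 - 0.1297i + 0.5705j + 0.0358k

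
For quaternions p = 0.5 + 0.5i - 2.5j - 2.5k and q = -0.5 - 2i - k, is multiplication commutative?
No: pq = -1.75 + 1.25i + 6.75j - 4.25k ≠ -1.75 - 3.75i - 4.25j + 5.75k = qp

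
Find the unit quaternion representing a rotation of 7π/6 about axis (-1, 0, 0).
-0.2588 - 0.9659i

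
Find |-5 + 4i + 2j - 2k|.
7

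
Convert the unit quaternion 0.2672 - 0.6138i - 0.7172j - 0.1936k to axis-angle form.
axis = (-0.637, -0.7443, -0.2009), θ = 149°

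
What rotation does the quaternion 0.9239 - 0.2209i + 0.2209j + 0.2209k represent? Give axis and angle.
axis = (-√3/3, √3/3, √3/3), θ = π/4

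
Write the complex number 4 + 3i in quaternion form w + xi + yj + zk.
4 + 3i + 0j + 0k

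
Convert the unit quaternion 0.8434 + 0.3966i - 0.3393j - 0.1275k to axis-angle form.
axis = (0.7382, -0.6315, -0.2373), θ = 65°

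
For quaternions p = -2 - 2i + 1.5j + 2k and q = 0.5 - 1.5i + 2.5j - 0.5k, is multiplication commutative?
No: pq = -6.75 - 3.75i - 8.25j - 0.75k ≠ -6.75 + 7.75i - 0.25j + 4.75k = qp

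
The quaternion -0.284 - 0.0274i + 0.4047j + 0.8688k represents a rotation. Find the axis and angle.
axis = (-0.0286, 0.4221, 0.9061), θ = 213°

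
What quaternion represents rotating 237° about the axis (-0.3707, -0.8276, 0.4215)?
-0.4772 - 0.3258i - 0.7273j + 0.3704k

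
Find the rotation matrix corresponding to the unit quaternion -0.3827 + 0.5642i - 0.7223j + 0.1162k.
[[-0.0704, -0.7261, 0.684], [-0.904, 0.3364, 0.264], [-0.4217, -0.5997, -0.6801]]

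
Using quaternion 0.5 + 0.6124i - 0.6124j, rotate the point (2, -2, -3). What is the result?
(3.837, -0.163, 1.5)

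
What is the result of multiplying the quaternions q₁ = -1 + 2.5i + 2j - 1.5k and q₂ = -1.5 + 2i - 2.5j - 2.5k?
-2.25 - 14.5i + 2.75j - 5.5k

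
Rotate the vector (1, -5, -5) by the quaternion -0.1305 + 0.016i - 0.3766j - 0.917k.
(-0.053, 0.164, -7.139)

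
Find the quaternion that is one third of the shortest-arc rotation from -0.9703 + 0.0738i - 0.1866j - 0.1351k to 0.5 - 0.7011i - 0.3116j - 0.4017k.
-0.9379 + 0.3412i - 0.0144j + 0.0613k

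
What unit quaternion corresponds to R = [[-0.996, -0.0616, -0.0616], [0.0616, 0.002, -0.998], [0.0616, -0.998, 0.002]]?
0.0436 - 0.7064j + 0.7064k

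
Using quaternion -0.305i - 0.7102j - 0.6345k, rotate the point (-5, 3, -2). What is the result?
(4.595, -3.942, 1.158)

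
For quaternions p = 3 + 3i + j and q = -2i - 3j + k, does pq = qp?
No: pq = 9 - 5i - 12j - 4k ≠ 9 - 7i - 6j + 10k = qp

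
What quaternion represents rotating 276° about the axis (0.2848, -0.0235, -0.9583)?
-0.7431 + 0.1906i - 0.0157j - 0.6412k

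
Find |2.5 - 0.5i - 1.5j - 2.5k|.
√15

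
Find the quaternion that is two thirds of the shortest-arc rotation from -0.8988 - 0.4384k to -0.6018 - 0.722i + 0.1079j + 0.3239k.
-0.8283 - 0.5502i + 0.0822j + 0.0665k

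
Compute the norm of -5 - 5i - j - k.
√52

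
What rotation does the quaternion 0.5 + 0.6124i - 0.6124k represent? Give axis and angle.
axis = (√2/2, 0, -√2/2), θ = 2π/3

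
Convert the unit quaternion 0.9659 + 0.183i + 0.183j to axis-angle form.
axis = (√2/2, √2/2, 0), θ = π/6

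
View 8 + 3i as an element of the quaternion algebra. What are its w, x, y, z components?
8 + 3i + 0j + 0k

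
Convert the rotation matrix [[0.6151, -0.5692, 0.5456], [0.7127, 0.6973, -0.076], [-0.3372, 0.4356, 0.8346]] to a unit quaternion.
0.887 + 0.1442i + 0.2488j + 0.3613k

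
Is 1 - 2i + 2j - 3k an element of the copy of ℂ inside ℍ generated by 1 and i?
No. The quaternion 1 - 2i + 2j - 3k has j-coefficient y = 2 and k-coefficient z = -3, not both zero, so it does not lie in the complex subalgebra spanned by 1 and i.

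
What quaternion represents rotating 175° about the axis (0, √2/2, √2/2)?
0.0436 + 0.7064j + 0.7064k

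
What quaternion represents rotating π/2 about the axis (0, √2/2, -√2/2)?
0.7071 + 0.5j - 0.5k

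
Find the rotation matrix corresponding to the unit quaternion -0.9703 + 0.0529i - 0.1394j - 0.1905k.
[[0.8886, -0.3844, 0.2504], [0.3549, 0.9218, 0.1558], [-0.2907, -0.0495, 0.9555]]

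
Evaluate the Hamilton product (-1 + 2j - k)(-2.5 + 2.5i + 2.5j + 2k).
-0.5 + 4i - 10j - 4.5k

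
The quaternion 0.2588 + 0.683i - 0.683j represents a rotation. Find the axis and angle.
axis = (√2/2, -√2/2, 0), θ = 5π/6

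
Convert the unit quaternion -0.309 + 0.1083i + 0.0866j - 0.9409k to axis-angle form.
axis = (0.1139, 0.0911, -0.9893), θ = 216°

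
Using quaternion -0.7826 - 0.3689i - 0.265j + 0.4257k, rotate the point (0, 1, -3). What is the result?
(0.56, 2.774, -1.41)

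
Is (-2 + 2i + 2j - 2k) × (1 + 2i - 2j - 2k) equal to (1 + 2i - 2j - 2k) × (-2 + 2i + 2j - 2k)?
No: pq = -6 - 10i + 6j - 6k ≠ -6 + 6i + 6j + 10k = qp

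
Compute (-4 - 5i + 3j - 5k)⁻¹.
-0.0533 + 0.0667i - 0.04j + 0.0667k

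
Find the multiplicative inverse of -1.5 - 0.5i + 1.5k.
-0.3158 + 0.1053i - 0.3158k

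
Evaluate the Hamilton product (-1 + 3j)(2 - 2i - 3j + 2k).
7 + 8i + 9j + 4k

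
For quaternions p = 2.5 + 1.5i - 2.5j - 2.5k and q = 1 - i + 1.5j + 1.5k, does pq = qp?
No: pq = 11.5 - i + 1.5j + k ≠ 11.5 - i + j + 1.5k = qp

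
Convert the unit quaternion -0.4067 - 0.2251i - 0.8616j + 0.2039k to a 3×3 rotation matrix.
[[-0.5679, 0.5537, 0.609], [0.222, 0.8155, -0.5345], [-0.7926, -0.1683, -0.586]]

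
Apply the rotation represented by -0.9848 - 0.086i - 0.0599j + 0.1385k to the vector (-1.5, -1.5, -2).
(-2.045, -0.655, -1.973)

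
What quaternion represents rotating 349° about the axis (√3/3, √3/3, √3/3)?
-0.9954 + 0.0553i + 0.0553j + 0.0553k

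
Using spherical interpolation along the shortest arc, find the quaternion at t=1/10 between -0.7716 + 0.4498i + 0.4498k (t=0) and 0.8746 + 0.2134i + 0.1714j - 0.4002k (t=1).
-0.8011 + 0.3883i - 0.0187j + 0.4551k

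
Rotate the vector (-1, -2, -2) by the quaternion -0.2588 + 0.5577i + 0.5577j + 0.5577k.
(-2.244, -1.667, -1.089)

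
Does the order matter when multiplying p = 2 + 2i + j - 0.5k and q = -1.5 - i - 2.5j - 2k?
Yes: pq = 0.5 - 8.25i - 2j - 7.25k ≠ 0.5 - 1.75i - 11j + 0.75k = qp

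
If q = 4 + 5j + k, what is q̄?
4 - 5j - k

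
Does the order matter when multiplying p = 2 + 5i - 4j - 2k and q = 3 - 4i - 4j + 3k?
Yes: pq = 16 - 13i - 27j - 36k ≠ 16 + 27i - 13j + 36k = qp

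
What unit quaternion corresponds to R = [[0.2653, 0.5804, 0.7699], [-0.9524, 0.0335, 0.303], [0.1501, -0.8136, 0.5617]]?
0.682 - 0.4093i + 0.2272j - 0.5619k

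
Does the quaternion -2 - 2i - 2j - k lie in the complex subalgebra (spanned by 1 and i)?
No. The quaternion -2 - 2i - 2j - k has j-coefficient y = -2 and k-coefficient z = -1, not both zero, so it does not lie in the complex subalgebra spanned by 1 and i.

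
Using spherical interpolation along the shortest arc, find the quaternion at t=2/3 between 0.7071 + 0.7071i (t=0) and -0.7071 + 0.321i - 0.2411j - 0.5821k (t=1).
0.8658 + 0.0539i + 0.1904j + 0.4597k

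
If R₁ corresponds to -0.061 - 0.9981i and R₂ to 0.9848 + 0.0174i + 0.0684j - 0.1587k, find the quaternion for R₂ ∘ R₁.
-0.0427 - 0.984i + 0.1542j + 0.078k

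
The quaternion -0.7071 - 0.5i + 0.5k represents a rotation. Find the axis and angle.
axis = (-√2/2, 0, √2/2), θ = 3π/2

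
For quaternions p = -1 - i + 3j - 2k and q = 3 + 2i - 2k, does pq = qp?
No: pq = -5 - 11i + 3j - 10k ≠ -5 + i + 15j + 2k = qp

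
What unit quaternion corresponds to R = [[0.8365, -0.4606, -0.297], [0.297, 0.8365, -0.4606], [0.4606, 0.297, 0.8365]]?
0.9367 + 0.2022i - 0.2022j + 0.2022k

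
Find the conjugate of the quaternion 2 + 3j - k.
2 - 3j + k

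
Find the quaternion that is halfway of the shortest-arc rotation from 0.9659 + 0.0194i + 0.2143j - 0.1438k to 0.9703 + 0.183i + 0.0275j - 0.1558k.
0.9757 + 0.102i + 0.1218j - 0.151k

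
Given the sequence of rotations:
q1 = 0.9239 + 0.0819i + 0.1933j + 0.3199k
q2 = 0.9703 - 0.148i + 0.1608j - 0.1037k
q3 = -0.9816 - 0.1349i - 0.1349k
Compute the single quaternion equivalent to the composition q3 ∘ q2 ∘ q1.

q2 · q1 = 0.9107 + 0.0142i + 0.375j + 0.1728k
q3 · q2 · q1 = -0.8687 - 0.0862i - 0.3467j - 0.3431k
-0.8687 - 0.0862i - 0.3467j - 0.3431k


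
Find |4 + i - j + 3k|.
√27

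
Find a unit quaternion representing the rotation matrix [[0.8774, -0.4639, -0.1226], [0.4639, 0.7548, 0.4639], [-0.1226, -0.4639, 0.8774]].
0.9367 - 0.2476i + 0.2476k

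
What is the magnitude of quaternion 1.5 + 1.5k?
2.121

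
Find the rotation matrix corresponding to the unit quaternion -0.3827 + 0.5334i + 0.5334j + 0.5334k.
[[-0.1381, 0.9773, 0.1608], [0.1608, -0.1381, 0.9773], [0.9773, 0.1608, -0.1381]]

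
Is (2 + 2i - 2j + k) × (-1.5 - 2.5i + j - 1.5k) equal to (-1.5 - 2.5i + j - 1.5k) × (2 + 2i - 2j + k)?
No: pq = 5.5 - 6i + 5.5j - 7.5k ≠ 5.5 - 10i + 4.5j - 1.5k = qp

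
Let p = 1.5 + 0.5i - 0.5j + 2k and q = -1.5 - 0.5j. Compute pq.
-2.5 + 0.25i - 3.25k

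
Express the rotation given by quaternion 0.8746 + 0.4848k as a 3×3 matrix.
[[0.5299, -0.848, 0], [0.848, 0.5299, 0], [0, 0, 1]]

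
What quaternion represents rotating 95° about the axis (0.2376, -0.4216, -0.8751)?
0.6756 + 0.1752i - 0.3108j - 0.6452k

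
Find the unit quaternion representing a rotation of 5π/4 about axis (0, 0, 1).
-0.3827 + 0.9239k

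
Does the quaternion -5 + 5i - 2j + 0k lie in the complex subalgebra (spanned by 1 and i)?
No. The quaternion -5 + 5i - 2j has j-coefficient y = -2 and k-coefficient z = 0, not both zero, so it does not lie in the complex subalgebra spanned by 1 and i.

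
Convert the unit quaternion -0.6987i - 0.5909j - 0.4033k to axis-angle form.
axis = (-0.6987, -0.5909, -0.4033), θ = π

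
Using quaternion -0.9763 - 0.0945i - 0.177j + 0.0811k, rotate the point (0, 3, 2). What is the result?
(1.236, 2.48, 2.306)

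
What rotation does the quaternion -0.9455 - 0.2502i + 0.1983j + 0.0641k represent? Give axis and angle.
axis = (-0.7684, 0.609, 0.1969), θ = 322°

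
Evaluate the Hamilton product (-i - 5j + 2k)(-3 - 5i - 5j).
-30 + 13i + 5j - 26k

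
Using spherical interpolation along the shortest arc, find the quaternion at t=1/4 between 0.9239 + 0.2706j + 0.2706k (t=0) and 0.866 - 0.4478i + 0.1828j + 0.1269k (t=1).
0.9299 - 0.1162i + 0.254j + 0.2395k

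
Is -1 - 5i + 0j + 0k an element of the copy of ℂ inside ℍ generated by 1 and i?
Yes. The quaternion -1 - 5i has j- and k-coefficients y = z = 0, so it lies in the complex subalgebra spanned by 1 and i.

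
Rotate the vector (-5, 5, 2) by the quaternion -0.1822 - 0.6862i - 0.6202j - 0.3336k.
(4.975, -5.358, 0.738)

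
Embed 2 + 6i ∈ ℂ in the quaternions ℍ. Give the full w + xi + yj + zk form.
2 + 6i + 0j + 0k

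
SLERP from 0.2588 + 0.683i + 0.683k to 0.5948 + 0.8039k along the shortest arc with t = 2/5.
0.4266 + 0.439i + 0.7908k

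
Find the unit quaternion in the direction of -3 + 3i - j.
-0.6882 + 0.6882i - 0.2294j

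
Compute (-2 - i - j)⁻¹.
-0.3333 + 0.1667i + 0.1667j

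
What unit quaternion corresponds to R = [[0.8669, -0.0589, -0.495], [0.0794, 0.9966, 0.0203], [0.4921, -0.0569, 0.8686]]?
0.9659 - 0.02i - 0.2555j + 0.0358k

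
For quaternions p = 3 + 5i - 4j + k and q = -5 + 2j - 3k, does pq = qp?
No: pq = -4 - 15i + 41j - 4k ≠ -4 - 35i + 11j - 24k = qp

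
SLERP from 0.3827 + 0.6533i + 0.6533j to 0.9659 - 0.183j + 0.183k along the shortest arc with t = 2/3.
0.9362 + 0.287i + 0.1415j + 0.1455k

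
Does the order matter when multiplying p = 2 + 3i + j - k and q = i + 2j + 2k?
Yes: pq = -3 + 6i - 3j + 9k ≠ -3 - 2i + 11j - k = qp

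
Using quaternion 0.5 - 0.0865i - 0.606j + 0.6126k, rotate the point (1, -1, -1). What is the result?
(0.735, 1.139, 1.078)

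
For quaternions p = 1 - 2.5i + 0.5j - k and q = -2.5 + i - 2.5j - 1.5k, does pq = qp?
No: pq = -0.25 + 4i - 8.5j + 6.75k ≠ -0.25 + 10.5i + j - 4.75k = qp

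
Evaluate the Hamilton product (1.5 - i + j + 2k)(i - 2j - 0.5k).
4 + 5i - 1.5j + 0.25k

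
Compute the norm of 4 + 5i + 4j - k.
√58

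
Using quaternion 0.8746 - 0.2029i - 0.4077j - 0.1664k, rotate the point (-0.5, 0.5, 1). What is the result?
(-0.723, 0.985, 0.085)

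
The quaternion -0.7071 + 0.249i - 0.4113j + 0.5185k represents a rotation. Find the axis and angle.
axis = (0.3521, -0.5817, 0.7333), θ = 3π/2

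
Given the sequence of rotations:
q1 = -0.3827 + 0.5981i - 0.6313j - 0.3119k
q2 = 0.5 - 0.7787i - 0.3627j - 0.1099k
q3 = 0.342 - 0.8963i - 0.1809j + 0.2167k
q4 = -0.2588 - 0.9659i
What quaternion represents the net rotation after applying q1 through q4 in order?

q2 · q1 = 0.0111 + 0.6408i - 0.4855j + 0.5946k
q3 · q2 · q1 = 0.3615 + 0.2068i + 0.5038j + 0.7568k
q4 · q3 · q2 · q1 = 0.1062 - 0.4027i + 0.6006j - 0.6825k
0.1062 - 0.4027i + 0.6006j - 0.6825k


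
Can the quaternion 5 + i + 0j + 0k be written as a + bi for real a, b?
Yes. The quaternion 5 + i has j- and k-coefficients y = z = 0, so it lies in the complex subalgebra spanned by 1 and i.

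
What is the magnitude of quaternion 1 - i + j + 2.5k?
3.041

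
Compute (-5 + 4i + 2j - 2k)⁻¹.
-0.102 - 0.0816i - 0.0408j + 0.0408k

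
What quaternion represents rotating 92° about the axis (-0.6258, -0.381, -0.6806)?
0.6947 - 0.4502i - 0.2741j - 0.4896k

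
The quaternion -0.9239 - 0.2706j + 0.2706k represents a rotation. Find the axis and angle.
axis = (0, -√2/2, √2/2), θ = 7π/4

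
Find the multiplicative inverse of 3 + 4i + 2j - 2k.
0.0909 - 0.1212i - 0.0606j + 0.0606k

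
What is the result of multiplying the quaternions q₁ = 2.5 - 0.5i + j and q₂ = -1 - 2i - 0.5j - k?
-3 - 5.5i - 2.75j - 0.25k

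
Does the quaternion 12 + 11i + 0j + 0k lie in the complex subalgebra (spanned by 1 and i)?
Yes. The quaternion 12 + 11i has j- and k-coefficients y = z = 0, so it lies in the complex subalgebra spanned by 1 and i.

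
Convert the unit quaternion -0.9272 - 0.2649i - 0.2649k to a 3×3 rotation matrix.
[[0.8597, -0.4912, 0.1403], [0.4912, 0.7193, -0.4912], [0.1403, 0.4912, 0.8597]]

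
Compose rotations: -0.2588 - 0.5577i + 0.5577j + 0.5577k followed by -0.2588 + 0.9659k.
-0.4717 - 0.3943i - 0.683j - 0.3943k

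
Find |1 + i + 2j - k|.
√7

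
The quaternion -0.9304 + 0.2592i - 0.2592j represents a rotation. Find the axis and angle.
axis = (√2/2, -√2/2, 0), θ = 317°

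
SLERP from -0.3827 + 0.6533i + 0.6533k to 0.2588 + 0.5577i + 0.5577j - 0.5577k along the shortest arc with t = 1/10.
-0.4111 + 0.5545i - 0.0822j + 0.7189k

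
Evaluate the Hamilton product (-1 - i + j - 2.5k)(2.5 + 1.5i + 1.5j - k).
-5 - 1.25i - 3.75j - 8.25k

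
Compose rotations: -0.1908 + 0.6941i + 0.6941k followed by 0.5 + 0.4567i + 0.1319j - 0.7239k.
0.0901 + 0.3515i - 0.8446j + 0.3936k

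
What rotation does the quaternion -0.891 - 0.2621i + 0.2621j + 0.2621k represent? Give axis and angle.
axis = (-√3/3, √3/3, √3/3), θ = 306°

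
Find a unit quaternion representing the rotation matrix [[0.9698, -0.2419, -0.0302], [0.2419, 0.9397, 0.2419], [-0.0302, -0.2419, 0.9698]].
0.9848 - 0.1228i + 0.1228k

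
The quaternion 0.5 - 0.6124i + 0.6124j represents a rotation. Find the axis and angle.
axis = (-√2/2, √2/2, 0), θ = 2π/3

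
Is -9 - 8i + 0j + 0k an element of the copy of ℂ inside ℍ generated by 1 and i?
Yes. The quaternion -9 - 8i has j- and k-coefficients y = z = 0, so it lies in the complex subalgebra spanned by 1 and i.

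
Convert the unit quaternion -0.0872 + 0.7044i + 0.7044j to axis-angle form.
axis = (√2/2, √2/2, 0), θ = 190°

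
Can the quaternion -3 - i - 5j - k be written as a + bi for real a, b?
No. The quaternion -3 - i - 5j - k has j-coefficient y = -5 and k-coefficient z = -1, not both zero, so it does not lie in the complex subalgebra spanned by 1 and i.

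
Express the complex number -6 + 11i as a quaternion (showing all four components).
-6 + 11i + 0j + 0k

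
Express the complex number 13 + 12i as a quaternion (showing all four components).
13 + 12i + 0j + 0k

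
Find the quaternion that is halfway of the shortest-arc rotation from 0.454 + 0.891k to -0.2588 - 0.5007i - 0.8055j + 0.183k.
0.135 - 0.3462i - 0.557j + 0.7427k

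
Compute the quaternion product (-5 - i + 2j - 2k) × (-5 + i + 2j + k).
24 + 6i - 21j + k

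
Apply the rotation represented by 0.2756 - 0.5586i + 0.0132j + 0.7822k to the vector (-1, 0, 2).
(-1.509, 0.241, 1.632)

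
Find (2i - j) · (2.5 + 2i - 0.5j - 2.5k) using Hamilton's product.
-4.5 + 7.5i + 2.5j + k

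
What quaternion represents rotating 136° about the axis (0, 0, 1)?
0.3746 + 0.9272k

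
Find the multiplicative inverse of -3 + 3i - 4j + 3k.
-0.0698 - 0.0698i + 0.093j - 0.0698k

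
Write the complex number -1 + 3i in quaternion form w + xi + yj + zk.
-1 + 3i + 0j + 0k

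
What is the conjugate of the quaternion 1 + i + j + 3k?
1 - i - j - 3k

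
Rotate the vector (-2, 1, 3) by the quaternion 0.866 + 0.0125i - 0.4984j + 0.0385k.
(-3.666, 0.708, -0.236)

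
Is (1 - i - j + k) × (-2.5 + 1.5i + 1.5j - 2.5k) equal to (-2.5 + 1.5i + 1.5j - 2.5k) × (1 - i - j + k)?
No: pq = 3 + 5i + 3j - 5k ≠ 3 + 3i + 5j - 5k = qp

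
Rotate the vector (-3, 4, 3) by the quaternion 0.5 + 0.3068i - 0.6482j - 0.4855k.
(-1.552, 4.979, 2.608)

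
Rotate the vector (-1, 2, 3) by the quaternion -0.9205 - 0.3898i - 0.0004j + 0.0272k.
(-0.959, -0.714, 3.545)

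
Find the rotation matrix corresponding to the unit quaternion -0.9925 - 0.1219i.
[[1, 0, 0], [0, 0.9703, -0.242], [0, 0.242, 0.9703]]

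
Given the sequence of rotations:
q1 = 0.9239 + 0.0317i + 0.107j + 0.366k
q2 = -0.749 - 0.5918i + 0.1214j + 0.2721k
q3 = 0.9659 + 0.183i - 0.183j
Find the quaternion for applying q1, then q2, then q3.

q2 · q1 = -0.7858 - 0.5552i + 0.2572j - 0.0899k
q3 · q2 · q1 = -0.6103 - 0.6636i + 0.4087j - 0.1414k
-0.6103 - 0.6636i + 0.4087j - 0.1414k


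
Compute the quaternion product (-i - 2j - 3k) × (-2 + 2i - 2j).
-2 - 4i - 2j + 12k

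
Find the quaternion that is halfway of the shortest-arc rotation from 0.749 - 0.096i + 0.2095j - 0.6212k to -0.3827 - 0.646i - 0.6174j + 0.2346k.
0.6535 + 0.3176i + 0.4775j - 0.4941k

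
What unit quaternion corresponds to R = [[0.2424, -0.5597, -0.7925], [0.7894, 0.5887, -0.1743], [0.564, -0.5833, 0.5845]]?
0.7771 - 0.1316i - 0.4364j + 0.434k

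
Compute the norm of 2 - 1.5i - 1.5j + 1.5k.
3.279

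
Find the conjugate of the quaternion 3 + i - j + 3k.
3 - i + j - 3k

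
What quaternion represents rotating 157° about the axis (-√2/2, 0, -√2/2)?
0.1994 - 0.6929i - 0.6929k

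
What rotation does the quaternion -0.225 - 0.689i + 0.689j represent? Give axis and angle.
axis = (-√2/2, √2/2, 0), θ = 206°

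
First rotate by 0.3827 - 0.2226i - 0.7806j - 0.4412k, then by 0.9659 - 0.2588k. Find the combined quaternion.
0.2555 - 0.417i - 0.6964j - 0.5252k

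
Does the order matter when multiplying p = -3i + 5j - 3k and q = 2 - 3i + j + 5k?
Yes: pq = 1 + 22i + 34j + 6k ≠ 1 - 34i - 14j - 18k = qp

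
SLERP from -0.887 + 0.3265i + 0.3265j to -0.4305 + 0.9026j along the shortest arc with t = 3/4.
-0.5875 + 0.0911i + 0.8041j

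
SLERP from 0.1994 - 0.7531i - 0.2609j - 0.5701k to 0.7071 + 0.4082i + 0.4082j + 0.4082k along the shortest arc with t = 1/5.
0.0016 - 0.7434i - 0.3214j - 0.5865k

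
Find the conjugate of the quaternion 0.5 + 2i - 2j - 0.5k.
0.5 - 2i + 2j + 0.5k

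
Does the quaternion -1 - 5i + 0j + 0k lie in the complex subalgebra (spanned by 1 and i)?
Yes. The quaternion -1 - 5i has j- and k-coefficients y = z = 0, so it lies in the complex subalgebra spanned by 1 and i.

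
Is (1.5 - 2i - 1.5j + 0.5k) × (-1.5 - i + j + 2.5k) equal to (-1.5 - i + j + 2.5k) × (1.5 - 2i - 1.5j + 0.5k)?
No: pq = -4 - 2.75i + 8.25j - 0.5k ≠ -4 + 5.75i - 0.75j + 6.5k = qp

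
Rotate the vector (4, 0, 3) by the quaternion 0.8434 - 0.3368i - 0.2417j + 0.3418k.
(0.684, 4.166, 2.679)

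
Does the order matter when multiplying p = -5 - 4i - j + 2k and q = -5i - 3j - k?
Yes: pq = -21 + 32i + j + 12k ≠ -21 + 18i + 29j - 2k = qp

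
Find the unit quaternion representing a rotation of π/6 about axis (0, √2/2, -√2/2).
0.9659 + 0.183j - 0.183k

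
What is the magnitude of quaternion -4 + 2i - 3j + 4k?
√45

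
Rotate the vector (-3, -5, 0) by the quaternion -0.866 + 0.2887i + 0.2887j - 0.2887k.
(-0.333, -5.333, 2.334)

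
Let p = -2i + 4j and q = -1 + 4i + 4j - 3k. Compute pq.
-8 - 10i - 10j - 24k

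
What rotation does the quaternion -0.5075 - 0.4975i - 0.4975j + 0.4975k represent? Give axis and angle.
axis = (-√3/3, -√3/3, √3/3), θ = 241°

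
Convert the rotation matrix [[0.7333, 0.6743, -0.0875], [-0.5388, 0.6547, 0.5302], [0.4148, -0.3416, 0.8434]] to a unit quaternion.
0.8988 - 0.2425i - 0.1397j - 0.3374k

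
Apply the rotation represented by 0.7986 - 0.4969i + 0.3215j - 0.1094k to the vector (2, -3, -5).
(-1.138, -6.052, 0.285)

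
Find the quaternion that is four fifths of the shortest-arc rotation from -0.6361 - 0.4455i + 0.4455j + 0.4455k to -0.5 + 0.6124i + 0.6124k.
-0.6087 + 0.4267i + 0.116j + 0.6587k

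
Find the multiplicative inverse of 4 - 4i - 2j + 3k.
0.0889 + 0.0889i + 0.0444j - 0.0667k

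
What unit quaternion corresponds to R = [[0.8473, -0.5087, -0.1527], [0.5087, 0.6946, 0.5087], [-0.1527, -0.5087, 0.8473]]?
0.9205 - 0.2763i + 0.2763k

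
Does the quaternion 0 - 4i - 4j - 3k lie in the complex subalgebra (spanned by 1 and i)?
No. The quaternion -4i - 4j - 3k has j-coefficient y = -4 and k-coefficient z = -3, not both zero, so it does not lie in the complex subalgebra spanned by 1 and i.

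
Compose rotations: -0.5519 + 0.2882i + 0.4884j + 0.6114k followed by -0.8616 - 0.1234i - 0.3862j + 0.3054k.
0.513 - 0.5655i - 0.0442j - 0.6443k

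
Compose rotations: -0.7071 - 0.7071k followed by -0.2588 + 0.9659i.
0.183 - 0.683i + 0.683j + 0.183k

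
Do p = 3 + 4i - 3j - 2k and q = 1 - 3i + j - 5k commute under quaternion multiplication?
No: pq = 8 + 12i + 26j - 22k ≠ 8 - 22i - 26j - 12k = qp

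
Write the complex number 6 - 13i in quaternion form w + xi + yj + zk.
6 - 13i + 0j + 0k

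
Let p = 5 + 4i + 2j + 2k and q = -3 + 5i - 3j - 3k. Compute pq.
-23 + 13i + j - 43k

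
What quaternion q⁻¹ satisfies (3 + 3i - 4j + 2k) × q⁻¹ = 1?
0.0789 - 0.0789i + 0.1053j - 0.0526k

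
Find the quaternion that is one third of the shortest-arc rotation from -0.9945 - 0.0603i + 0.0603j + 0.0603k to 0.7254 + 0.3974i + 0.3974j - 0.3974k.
-0.9595 - 0.1859i - 0.1013j + 0.1859k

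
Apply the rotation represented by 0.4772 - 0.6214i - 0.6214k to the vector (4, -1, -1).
(-0.454, -2.421, 3.454)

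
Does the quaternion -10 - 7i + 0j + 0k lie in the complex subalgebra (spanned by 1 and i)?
Yes. The quaternion -10 - 7i has j- and k-coefficients y = z = 0, so it lies in the complex subalgebra spanned by 1 and i.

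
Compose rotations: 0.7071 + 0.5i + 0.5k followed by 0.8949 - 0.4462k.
0.8559 + 0.4475i - 0.2231j + 0.1319k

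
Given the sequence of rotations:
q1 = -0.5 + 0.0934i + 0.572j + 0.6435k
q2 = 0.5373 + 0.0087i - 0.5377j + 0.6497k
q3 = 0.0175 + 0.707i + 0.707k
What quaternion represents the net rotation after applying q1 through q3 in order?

q2 · q1 = -0.38 - 0.6718i + 0.6313j + 0.0761k
q3 · q2 · q1 = 0.4145 - 0.7267i - 0.5177j + 0.179k
0.4145 - 0.7267i - 0.5177j + 0.179k


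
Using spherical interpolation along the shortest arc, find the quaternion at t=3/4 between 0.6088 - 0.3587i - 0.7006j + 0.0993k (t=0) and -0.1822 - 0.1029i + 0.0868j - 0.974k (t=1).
0.3632 - 0.0318i - 0.3115j + 0.8775k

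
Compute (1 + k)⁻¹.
0.5 - 0.5k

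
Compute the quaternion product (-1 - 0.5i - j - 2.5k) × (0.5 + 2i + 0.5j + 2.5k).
7.25 - 3.5i - 4.75j - 2k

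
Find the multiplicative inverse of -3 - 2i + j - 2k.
-0.1667 + 0.1111i - 0.0556j + 0.1111k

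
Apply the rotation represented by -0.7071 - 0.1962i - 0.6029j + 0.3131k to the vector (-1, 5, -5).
(-0.329, 7.116, -0.505)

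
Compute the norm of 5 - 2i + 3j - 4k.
√54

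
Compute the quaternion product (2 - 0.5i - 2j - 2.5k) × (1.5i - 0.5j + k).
2.25 - 0.25i - 4.25j + 5.25k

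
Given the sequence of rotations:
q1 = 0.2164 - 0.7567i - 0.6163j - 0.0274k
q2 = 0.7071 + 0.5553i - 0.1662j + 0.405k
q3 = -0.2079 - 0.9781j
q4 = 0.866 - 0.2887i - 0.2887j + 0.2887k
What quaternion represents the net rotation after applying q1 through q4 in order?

q2 · q1 = 0.4819 - 0.1607i - 0.763j - 0.3997k
q3 · q2 · q1 = -0.8465 + 0.4244i - 0.3127j - 0.0741k
q4 · q3 · q2 · q1 = -0.6794 + 0.7236i + 0.0747j - 0.0958k
-0.6794 + 0.7236i + 0.0747j - 0.0958k


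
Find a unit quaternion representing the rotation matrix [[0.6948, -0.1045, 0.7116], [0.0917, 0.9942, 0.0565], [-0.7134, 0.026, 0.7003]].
0.9205 - 0.0083i + 0.387j + 0.0533k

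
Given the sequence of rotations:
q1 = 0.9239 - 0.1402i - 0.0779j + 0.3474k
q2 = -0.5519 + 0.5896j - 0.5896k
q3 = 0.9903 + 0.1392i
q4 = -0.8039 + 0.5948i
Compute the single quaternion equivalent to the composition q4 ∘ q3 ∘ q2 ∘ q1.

q2 · q1 = -0.2591 + 0.2363i + 0.6704j - 0.6538k
q3 · q2 · q1 = -0.2895 + 0.1979i + 0.7549j - 0.5541k
q4 · q3 · q2 · q1 = 0.115 - 0.3313i - 0.2773j + 0.8945k
0.115 - 0.3313i - 0.2773j + 0.8945k


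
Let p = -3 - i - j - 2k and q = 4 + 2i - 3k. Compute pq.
-16 - 7i - 11j + 3k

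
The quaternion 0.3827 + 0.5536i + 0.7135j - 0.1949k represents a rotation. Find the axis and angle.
axis = (0.5992, 0.7723, -0.211), θ = 3π/4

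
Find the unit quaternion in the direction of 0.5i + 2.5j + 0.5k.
0.1925i + 0.9623j + 0.1925k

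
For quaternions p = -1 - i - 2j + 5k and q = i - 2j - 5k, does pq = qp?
No: pq = 22 + 19i + 2j + 9k ≠ 22 - 21i + 2j + k = qp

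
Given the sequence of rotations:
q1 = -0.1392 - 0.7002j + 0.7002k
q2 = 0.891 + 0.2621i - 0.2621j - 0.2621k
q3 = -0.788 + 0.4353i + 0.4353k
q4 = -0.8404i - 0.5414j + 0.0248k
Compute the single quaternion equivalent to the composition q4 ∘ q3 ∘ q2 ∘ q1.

q2 · q1 = -0.124 - 0.4035i - 0.7709j + 0.4768k
q3 · q2 · q1 = 0.0658 + 0.5996i + 0.2243j - 0.7653k
q4 · q3 · q2 · q1 = 0.6443 + 0.3535i - 0.6639j + 0.1378k
0.6443 + 0.3535i - 0.6639j + 0.1378k


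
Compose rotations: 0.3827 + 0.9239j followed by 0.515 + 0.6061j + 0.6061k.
-0.3629 - 0.56i + 0.7078j + 0.232k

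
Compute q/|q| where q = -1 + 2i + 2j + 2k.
-0.2774 + 0.5547i + 0.5547j + 0.5547k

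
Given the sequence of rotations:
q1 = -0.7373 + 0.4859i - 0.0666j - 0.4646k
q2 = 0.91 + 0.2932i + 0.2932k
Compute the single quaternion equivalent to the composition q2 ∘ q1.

q2 · q1 = -0.6772 + 0.2455i + 0.2181j - 0.6585k
-0.6772 + 0.2455i + 0.2181j - 0.6585k


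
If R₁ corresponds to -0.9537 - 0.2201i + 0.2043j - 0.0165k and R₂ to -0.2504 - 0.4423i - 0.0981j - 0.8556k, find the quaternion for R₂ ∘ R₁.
0.1474 + 0.6534i + 0.2234j + 0.7082k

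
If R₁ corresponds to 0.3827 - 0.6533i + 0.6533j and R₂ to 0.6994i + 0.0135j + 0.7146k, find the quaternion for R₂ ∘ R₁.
0.4481 - 0.1992i - 0.4617j + 0.7392k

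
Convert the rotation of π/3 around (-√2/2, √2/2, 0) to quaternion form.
0.866 - 0.3536i + 0.3536j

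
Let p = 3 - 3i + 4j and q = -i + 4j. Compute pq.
-19 - 3i + 12j - 8k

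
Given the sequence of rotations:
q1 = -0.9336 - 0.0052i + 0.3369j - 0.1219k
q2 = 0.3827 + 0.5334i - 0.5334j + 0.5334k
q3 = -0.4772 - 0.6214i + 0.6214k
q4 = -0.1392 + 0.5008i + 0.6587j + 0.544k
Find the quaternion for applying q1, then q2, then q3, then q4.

q2 · q1 = -0.1098 - 0.6147i + 0.6892j - 0.3677k
q3 · q2 · q1 = -0.1011 - 0.0667i - 0.9393j - 0.321k
q4 · q3 · q2 · q1 = 0.8408 + 0.2582i + 0.1886j - 0.4368k
0.8408 + 0.2582i + 0.1886j - 0.4368k


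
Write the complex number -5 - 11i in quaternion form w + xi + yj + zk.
-5 - 11i + 0j + 0k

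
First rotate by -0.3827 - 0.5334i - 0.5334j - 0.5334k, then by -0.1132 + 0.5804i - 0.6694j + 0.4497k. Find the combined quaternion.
0.2357 + 0.4352i + 0.3863j - 0.7784k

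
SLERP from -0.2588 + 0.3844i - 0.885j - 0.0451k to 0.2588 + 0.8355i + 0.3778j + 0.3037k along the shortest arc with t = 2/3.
-0.3394 - 0.5166i - 0.7362j - 0.2755k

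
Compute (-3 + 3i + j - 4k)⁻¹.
-0.0857 - 0.0857i - 0.0286j + 0.1143k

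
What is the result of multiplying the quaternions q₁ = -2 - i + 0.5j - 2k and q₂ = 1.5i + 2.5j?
0.25 + 2i - 8j - 3.25k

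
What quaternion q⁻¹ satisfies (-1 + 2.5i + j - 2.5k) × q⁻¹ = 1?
-0.069 - 0.1724i - 0.069j + 0.1724k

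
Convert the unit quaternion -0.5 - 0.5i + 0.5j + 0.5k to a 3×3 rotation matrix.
[[0, 0, -1], [-1, 0, 0], [0, 1, 0]]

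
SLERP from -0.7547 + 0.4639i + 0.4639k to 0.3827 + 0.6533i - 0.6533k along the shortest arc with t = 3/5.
-0.6629 - 0.2364i + 0.7104k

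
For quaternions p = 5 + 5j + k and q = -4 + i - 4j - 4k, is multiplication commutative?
No: pq = 4 - 11i - 39j - 29k ≠ 4 + 21i - 41j - 19k = qp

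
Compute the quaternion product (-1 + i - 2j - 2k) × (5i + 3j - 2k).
-3 + 5i - 11j + 15k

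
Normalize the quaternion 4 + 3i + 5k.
0.5657 + 0.4243i + 0.7071k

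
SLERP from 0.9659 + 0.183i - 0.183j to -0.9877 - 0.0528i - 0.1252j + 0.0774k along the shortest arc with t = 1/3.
0.9863 + 0.1413i - 0.0809j - 0.0263k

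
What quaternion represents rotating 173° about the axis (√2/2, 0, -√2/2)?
0.061 + 0.7058i - 0.7058k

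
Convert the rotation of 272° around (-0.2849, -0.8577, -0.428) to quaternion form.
-0.7193 - 0.1979i - 0.5958j - 0.2973k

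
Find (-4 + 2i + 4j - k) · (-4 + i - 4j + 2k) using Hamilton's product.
32 - 8i - 5j - 16k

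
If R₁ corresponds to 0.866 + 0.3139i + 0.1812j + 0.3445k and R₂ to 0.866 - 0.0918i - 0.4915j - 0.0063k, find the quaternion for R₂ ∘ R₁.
0.87 + 0.0242i - 0.2391j + 0.4305k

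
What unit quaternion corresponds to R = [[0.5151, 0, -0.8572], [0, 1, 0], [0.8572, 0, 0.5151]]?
0.8704 - 0.4924j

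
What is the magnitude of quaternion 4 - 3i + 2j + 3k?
√38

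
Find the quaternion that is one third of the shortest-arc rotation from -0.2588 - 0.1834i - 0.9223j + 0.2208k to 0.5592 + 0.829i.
-0.4434 - 0.5003i - 0.7232j + 0.1731k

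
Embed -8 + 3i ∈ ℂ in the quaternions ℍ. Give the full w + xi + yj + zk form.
-8 + 3i + 0j + 0k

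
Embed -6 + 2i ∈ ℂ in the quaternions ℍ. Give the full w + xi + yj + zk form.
-6 + 2i + 0j + 0k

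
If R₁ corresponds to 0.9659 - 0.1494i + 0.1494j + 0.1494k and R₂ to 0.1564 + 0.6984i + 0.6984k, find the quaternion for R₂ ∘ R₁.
0.1511 + 0.5469i - 0.1853j + 0.8023k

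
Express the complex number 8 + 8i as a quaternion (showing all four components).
8 + 8i + 0j + 0k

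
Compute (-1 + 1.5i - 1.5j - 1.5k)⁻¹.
-0.129 - 0.1935i + 0.1935j + 0.1935k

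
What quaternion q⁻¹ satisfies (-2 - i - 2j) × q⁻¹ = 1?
-0.2222 + 0.1111i + 0.2222j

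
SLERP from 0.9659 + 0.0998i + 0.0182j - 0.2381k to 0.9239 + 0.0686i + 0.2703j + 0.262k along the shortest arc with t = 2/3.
0.9731 + 0.0821i + 0.1922j + 0.0968k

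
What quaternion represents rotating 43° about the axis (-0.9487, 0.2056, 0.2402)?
0.9304 - 0.3477i + 0.0754j + 0.088k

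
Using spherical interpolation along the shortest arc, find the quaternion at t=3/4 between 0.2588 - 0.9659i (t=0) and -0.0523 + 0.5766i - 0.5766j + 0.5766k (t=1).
0.1173 - 0.745i + 0.4644j - 0.4644k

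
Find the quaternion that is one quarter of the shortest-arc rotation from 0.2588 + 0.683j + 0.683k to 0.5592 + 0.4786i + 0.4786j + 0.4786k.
0.3496 + 0.1278i + 0.6563j + 0.6563k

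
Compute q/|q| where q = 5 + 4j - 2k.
0.7454 + 0.5963j - 0.2981k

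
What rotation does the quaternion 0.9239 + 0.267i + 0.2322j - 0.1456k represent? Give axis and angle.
axis = (0.6978, 0.6069, -0.3805), θ = π/4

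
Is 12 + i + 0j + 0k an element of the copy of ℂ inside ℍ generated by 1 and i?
Yes. The quaternion 12 + i has j- and k-coefficients y = z = 0, so it lies in the complex subalgebra spanned by 1 and i.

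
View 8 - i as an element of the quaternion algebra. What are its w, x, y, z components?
8 - i + 0j + 0k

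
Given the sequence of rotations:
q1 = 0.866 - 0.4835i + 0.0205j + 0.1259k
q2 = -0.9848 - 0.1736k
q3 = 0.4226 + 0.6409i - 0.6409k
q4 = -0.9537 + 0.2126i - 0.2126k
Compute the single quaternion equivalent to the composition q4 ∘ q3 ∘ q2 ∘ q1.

q2 · q1 = -0.831 + 0.4797i + 0.0637j - 0.2743k
q3 · q2 · q1 = -0.8344 - 0.289i - 0.1047j + 0.4575k
q4 · q3 · q2 · q1 = 0.9545 + 0.076i + 0.064j - 0.2812k
0.9545 + 0.076i + 0.064j - 0.2812k


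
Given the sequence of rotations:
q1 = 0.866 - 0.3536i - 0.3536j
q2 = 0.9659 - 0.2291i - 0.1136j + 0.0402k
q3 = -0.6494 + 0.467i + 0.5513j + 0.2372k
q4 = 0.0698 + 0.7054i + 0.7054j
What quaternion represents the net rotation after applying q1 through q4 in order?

q2 · q1 = 0.7153 - 0.5257i - 0.4541j + 0.0757k
q3 · q2 · q1 = 0.0134 + 0.8249i + 0.5292j + 0.1983k
q4 · q3 · q2 · q1 = -0.9542 + 0.2069i - 0.0935j - 0.1947k
-0.9542 + 0.2069i - 0.0935j - 0.1947k


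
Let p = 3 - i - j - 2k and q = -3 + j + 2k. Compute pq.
-4 + 3i + 8j + 11k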